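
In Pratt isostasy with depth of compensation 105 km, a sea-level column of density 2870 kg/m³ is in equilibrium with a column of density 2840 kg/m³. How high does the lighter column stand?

ρ_ref D = ρ (D + h) → h = D (ρ_ref − ρ)/ρ.
h = 105 km × (2870 − 2840)/2840 = 1.11 km.

1.11 km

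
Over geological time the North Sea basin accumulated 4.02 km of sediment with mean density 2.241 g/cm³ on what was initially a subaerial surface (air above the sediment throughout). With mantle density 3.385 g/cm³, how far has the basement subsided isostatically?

Subaerial load: s = t ρ_sed / ρ_m = 4.02 km × 2.241/3.385 = 2.66 km.

2.66 km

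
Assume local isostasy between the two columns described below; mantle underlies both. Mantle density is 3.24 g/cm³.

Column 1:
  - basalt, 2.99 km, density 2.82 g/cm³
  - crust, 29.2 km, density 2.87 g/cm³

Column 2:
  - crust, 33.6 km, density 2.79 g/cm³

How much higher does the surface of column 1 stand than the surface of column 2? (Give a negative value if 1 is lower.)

−0.945 km

For any compensation level in the mantle, the mantle terms cancel and isostasy reduces to e = (Σt_1 − Σt_2) − (Σ(ρt)_1 − Σ(ρt)_2) / ρ_m.
Σt_1 = 32.19 km; Σt_2 = 33.6 km; Σ(ρt)_1 = 92.2358; Σ(ρt)_2 = 93.744 (in km·g/cm³).
e = (32.19 − 33.6) − (92.2358 − 93.744) / 3.24 = −0.945 km.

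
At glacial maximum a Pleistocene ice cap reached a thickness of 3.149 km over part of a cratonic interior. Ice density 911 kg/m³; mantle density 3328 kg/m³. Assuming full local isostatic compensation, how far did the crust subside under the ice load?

0.862 km

Equating mass per unit area of the two columns: the ice load ρ_ice t is balanced by mantle displaced below, ρ_m s.
s = t ρ_ice / ρ_m = 3.149 km × 911/3328 = 0.862 km.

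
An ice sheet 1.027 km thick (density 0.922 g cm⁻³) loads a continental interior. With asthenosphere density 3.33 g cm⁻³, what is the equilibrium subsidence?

Balancing pressure at the compensation depth: the ice load ρ_ice t is balanced by mantle displaced below, ρ_m s.
s = t ρ_ice / ρ_m = 1.027 km × 0.922/3.33 = 0.284 km.

0.284 km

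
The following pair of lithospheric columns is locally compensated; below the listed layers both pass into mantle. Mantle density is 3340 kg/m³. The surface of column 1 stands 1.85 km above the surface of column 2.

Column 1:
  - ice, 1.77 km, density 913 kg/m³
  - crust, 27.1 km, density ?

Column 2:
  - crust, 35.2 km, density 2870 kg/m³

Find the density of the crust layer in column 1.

Take the compensation level at the base of the deeper column (depth z_c below the surface of column 1) and equate Σ ρ_i t_i down to z_c; mantle fills any gap and the z_c terms cancel.
Column 1: 1.77×913 + 27.1×ρ + (z_c − 28.87)×3340
Column 2: 1.85×0 + 35.2×2870 + (z_c − 1.85 − 35.2)×3340
The z_c×3340 term appears on both sides and cancels. Collect the known terms of each column as K = Σ(ρt)_known − 3340 × (depth of known layers): K_1 = 1616.01 − 3340×28.87 = −94809.79; K_2 = 101024 − 3340×(1.85 + 35.2) = −22723.
Balance: K_1 + 27.1×ρ = K_2, so ρ = (K_2 − K_1)/27.1 = 72086.8/27.1 = 2660 kg/m³.

2660 kg/m³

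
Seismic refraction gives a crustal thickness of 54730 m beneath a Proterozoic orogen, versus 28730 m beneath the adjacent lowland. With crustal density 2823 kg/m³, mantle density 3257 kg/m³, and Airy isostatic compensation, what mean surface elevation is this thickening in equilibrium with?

3460 m

Excess crust Δ = 54730 m − 28730 m = 26000 m, split between elevation h and root r with h + r = Δ.
Airy balance ρ_c h = (ρ_m − ρ_c) r gives r = h ρ_c/(ρ_m − ρ_c), so h (1 + ρ_c/(ρ_m − ρ_c)) = Δ, i.e. h = Δ (ρ_m − ρ_c)/ρ_m.
h = 26000 m × 434/3257 = 3460 m.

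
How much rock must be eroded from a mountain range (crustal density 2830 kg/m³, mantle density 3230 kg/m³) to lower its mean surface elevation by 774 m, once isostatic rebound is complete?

6250 m

Net drop Δ = e − u = e − e ρ_c/ρ_m = e (ρ_m − ρ_c)/ρ_m.
e = Δ ρ_m/(ρ_m − ρ_c) = 774 m × 3230/400 = 6250 m.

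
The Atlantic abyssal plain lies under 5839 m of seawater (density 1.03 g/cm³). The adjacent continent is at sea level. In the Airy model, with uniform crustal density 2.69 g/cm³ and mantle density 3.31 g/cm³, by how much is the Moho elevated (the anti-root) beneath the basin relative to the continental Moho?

15600 m

In Airy isostatic equilibrium: replacing crust with seawater at the top is compensated by replacing crust with mantle at the base: d (ρ_c − ρ_w) = a (ρ_m − ρ_c).
a = d (ρ_c − ρ_w)/(ρ_m − ρ_c) = 5839 m × 1.66/0.62 = 15600 m.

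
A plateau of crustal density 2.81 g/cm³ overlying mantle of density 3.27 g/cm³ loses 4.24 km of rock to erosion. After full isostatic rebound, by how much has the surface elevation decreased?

Rebound u = e ρ_c/ρ_m = 4.24 km × 2.81/3.27 = 3.644 km.
Net surface drop = e − u = 4.24 km − 3.644 km = e (ρ_m − ρ_c)/ρ_m = 0.596 km.

0.596 km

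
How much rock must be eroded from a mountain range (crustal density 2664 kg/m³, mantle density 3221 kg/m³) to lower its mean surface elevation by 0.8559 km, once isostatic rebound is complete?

4.95 km

Net drop Δ = e − u = e − e ρ_c/ρ_m = e (ρ_m − ρ_c)/ρ_m.
e = Δ ρ_m/(ρ_m − ρ_c) = 0.8559 km × 3221/557 = 4.95 km.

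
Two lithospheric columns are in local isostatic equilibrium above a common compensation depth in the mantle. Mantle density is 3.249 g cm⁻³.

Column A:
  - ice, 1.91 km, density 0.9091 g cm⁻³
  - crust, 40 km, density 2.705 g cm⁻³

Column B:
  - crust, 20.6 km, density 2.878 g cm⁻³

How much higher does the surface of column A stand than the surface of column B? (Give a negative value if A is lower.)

For any compensation level in the mantle, the mantle terms cancel and isostasy reduces to e = (Σt_A − Σt_B) − (Σ(ρt)_A − Σ(ρt)_B) / ρ_m.
Σt_A = 41.91 km; Σt_B = 20.6 km; Σ(ρt)_A = 109.936381; Σ(ρt)_B = 59.2868 (in km·g cm⁻³).
e = (41.91 − 20.6) − (109.936381 − 59.2868) / 3.249 = 5.72 km.

5.72 km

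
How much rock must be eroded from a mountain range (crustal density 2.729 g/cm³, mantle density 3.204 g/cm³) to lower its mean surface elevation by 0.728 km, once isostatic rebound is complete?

Net drop Δ = e − u = e − e ρ_c/ρ_m = e (ρ_m − ρ_c)/ρ_m.
e = Δ ρ_m/(ρ_m − ρ_c) = 0.728 km × 3.204/0.475 = 4.91 km.

4.91 km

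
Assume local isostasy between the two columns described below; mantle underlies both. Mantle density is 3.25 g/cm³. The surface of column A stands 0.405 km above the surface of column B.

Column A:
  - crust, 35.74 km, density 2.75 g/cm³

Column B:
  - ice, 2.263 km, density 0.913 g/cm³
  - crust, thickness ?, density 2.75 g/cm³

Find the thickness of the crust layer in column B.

Take the compensation level at the base of the deeper column (depth z_c below the surface of column A) and equate Σ ρ_i t_i down to z_c; mantle fills any gap and the z_c terms cancel.
Column A: 35.74×2.75 + (z_c − 35.74)×3.25
Column B: 0.405×0 + 2.263×0.913 + x×2.75 + (z_c − 0.405 − 2.263 − x)×3.25
The z_c×3.25 term appears on both sides and cancels. Collect the known terms of each column as K = Σ(ρt)_known − 3.25 × (depth of known layers): K_A = 98.285 − 3.25×35.74 = −17.87; K_B = 2.066119 − 3.25×(0.405 + 2.263) = −6.604881.
Balance: K_A = K_B − x×(3.25 − 2.75), so x = (K_B − K_A)/(3.25 − 2.75) = 11.2651/0.5 = 22.5 km.

22.5 km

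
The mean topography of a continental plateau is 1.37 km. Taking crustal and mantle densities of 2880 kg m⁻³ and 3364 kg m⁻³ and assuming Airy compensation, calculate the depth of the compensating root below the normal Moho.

In Airy isostatic equilibrium: the weight of the topography is balanced by the buoyancy of the root, ρ_c h = (ρ_m − ρ_c) r.
r = h · ρ_c / (ρ_m − ρ_c) = 1.37 km × 2880 / (3364 − 2880) = 8.15 km.

8.15 km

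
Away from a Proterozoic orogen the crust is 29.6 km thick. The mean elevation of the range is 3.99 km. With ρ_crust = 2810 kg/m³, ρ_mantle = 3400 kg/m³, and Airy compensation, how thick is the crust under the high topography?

Root depth r = h ρ_c / (ρ_m − ρ_c) = 3.99 km × 2810 / 590 = 19 km.
Total thickness = T + h + r = 29.6 km + 3.99 km + 19 km = 52.6 km.

52.6 km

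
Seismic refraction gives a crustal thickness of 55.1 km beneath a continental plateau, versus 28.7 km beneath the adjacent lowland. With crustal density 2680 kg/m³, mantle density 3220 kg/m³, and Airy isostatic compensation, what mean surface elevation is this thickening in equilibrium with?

Excess crust Δ = 55.1 km − 28.7 km = 26.4 km, split between elevation h and root r with h + r = Δ.
Airy balance ρ_c h = (ρ_m − ρ_c) r gives r = h ρ_c/(ρ_m − ρ_c), so h (1 + ρ_c/(ρ_m − ρ_c)) = Δ, i.e. h = Δ (ρ_m − ρ_c)/ρ_m.
h = 26.4 km × 540/3220 = 4.43 km.

4.43 km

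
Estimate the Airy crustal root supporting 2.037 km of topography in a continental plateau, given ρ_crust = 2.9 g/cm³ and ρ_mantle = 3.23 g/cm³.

Balancing pressure at the compensation depth: the weight of the topography is balanced by the buoyancy of the root, ρ_c h = (ρ_m − ρ_c) r.
r = h · ρ_c / (ρ_m − ρ_c) = 2.037 km × 2.9 / (3.23 − 2.9) = 17.9 km.

17.9 km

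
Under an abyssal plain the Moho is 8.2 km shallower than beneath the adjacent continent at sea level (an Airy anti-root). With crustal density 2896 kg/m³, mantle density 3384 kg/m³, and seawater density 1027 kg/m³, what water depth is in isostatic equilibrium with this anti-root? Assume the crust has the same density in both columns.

Replacing a thickness d of crust by seawater at the top must be balanced by replacing crust with mantle at the base: d (ρ_c − ρ_w) = a (ρ_m − ρ_c).
d = a (ρ_m − ρ_c)/(ρ_c − ρ_w) = 8.2 km × 488/1869 = 2.14 km.

2.14 km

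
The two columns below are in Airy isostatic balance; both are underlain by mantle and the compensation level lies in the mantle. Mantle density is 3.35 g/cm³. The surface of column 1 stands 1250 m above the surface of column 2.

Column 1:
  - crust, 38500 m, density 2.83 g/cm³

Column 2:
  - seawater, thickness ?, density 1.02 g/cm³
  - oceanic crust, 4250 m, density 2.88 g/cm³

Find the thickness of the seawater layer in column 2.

Take the compensation level at the base of the deeper column (depth z_c below the surface of column 1) and equate Σ ρ_i t_i down to z_c; mantle fills any gap and the z_c terms cancel.
Column 1: 38500×2.83 + (z_c − 38500)×3.35
Column 2: 1250×0 + x×1.02 + 4250×2.88 + (z_c − 1250 − 4250 − x)×3.35
The z_c×3.35 term appears on both sides and cancels. Collect the known terms of each column as K = Σ(ρt)_known − 3.35 × (depth of known layers): K_1 = 108955 − 3.35×38500 = −20020; K_2 = 12240 − 3.35×(1250 + 4250) = −6185.
Balance: K_1 = K_2 − x×(3.35 − 1.02), so x = (K_2 − K_1)/(3.35 − 1.02) = 13835/2.33 = 5940 m.

5940 m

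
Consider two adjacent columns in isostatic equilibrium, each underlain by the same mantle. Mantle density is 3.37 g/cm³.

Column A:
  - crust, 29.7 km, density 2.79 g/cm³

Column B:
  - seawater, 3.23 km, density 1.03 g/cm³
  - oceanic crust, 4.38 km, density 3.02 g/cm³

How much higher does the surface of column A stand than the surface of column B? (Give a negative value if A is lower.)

2.41 km

For any compensation level in the mantle, the mantle terms cancel and isostasy reduces to e = (Σt_A − Σt_B) − (Σ(ρt)_A − Σ(ρt)_B) / ρ_m.
Σt_A = 29.7 km; Σt_B = 7.61 km; Σ(ρt)_A = 82.863; Σ(ρt)_B = 16.5545 (in km·g/cm³).
e = (29.7 − 7.61) − (82.863 − 16.5545) / 3.37 = 2.41 km.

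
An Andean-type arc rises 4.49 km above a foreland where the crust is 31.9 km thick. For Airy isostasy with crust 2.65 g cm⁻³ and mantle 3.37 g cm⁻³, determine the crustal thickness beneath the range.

Root depth r = h ρ_c / (ρ_m − ρ_c) = 4.49 km × 2.65 / 0.72 = 16.53 km.
Total thickness = T + h + r = 31.9 km + 4.49 km + 16.53 km = 52.9 km.

52.9 km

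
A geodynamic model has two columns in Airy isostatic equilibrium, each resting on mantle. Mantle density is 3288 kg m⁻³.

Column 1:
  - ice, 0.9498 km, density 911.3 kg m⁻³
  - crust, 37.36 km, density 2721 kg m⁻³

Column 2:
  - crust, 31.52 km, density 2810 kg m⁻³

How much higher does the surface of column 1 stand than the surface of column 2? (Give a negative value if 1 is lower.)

For any compensation level in the mantle, the mantle terms cancel and isostasy reduces to e = (Σt_1 − Σt_2) − (Σ(ρt)_1 − Σ(ρt)_2) / ρ_m.
Σt_1 = 38.3098 km; Σt_2 = 31.52 km; Σ(ρt)_1 = 102522.113; Σ(ρt)_2 = 88571.2 (in km·kg m⁻³).
e = (38.3098 − 31.52) − (102522.113 − 88571.2) / 3288 = 2.55 km.

2.55 km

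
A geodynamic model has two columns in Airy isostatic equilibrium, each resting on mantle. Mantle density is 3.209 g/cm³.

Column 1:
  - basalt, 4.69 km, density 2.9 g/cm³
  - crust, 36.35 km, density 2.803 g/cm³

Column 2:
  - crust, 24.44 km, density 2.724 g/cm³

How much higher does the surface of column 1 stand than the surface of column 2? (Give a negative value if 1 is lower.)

For any compensation level in the mantle, the mantle terms cancel and isostasy reduces to e = (Σt_1 − Σt_2) − (Σ(ρt)_1 − Σ(ρt)_2) / ρ_m.
Σt_1 = 41.04 km; Σt_2 = 24.44 km; Σ(ρt)_1 = 115.49005; Σ(ρt)_2 = 66.57456 (in km·g/cm³).
e = (41.04 − 24.44) − (115.49005 − 66.57456) / 3.209 = 1.36 km.

1.36 km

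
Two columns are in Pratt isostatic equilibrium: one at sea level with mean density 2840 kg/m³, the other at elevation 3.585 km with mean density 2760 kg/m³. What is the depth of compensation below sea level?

ρ_ref D = ρ (D + h) → D (ρ_ref − ρ) = ρ h.
D = ρ h/(ρ_ref − ρ) = 2760 × 3.585 km/(2840 − 2760) = 124 km.

124 km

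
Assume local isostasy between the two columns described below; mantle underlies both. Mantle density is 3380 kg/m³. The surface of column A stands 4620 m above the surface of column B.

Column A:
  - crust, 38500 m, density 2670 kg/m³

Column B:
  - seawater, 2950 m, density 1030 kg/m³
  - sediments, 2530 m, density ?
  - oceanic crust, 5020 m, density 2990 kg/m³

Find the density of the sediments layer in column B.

2260 kg/m³

Take the compensation level at the base of the deeper column (depth z_c below the surface of column A) and equate Σ ρ_i t_i down to z_c; mantle fills any gap and the z_c terms cancel.
Column A: 38500×2670 + (z_c − 38500)×3380
Column B: 4620×0 + 2950×1030 + 2530×ρ + 5020×2990 + (z_c − 4620 − 10500)×3380
The z_c×3380 term appears on both sides and cancels. Collect the known terms of each column as K = Σ(ρt)_known − 3380 × (depth of known layers): K_A = 102795000 − 3380×38500 = −27335000; K_B = 18048300 − 3380×(4620 + 10500) = −33057300.
Balance: K_A = K_B + 2530×ρ, so ρ = (K_A − K_B)/2530 = 5722300/2530 = 2260 kg/m³.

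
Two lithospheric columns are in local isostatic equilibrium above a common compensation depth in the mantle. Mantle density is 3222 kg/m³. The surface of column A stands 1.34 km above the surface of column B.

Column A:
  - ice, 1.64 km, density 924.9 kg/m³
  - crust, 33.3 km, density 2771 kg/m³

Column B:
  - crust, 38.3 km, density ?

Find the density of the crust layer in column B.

2840 kg/m³

Take the compensation level at the base of the deeper column (depth z_c below the surface of column A) and equate Σ ρ_i t_i down to z_c; mantle fills any gap and the z_c terms cancel.
Column A: 1.64×924.9 + 33.3×2771 + (z_c − 34.94)×3222
Column B: 1.34×0 + 38.3×ρ + (z_c − 1.34 − 38.3)×3222
The z_c×3222 term appears on both sides and cancels. Collect the known terms of each column as K = Σ(ρt)_known − 3222 × (depth of known layers): K_A = 93791.136 − 3222×34.94 = −18785.544; K_B = 0 − 3222×(1.34 + 38.3) = −127720.08.
Balance: K_A = K_B + 38.3×ρ, so ρ = (K_A − K_B)/38.3 = 108935/38.3 = 2840 kg/m³.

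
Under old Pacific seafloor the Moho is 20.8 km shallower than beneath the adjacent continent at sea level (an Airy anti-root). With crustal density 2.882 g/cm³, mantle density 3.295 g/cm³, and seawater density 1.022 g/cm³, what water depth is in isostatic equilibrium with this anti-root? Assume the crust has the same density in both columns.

4.62 km

Replacing a thickness d of crust by seawater at the top must be balanced by replacing crust with mantle at the base: d (ρ_c − ρ_w) = a (ρ_m − ρ_c).
d = a (ρ_m − ρ_c)/(ρ_c − ρ_w) = 20.8 km × 0.413/1.86 = 4.62 km.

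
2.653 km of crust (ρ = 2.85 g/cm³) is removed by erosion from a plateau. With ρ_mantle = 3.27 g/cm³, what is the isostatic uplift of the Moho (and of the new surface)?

Unloading: uplift u = e ρ_c/ρ_m = 2.653 km × 2.85/3.27 = 2.31 km.

2.31 km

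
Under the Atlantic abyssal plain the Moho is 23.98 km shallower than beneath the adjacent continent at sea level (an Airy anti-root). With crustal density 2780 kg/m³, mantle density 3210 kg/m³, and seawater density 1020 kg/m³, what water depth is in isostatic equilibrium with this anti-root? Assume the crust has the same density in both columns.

Replacing a thickness d of crust by seawater at the top must be balanced by replacing crust with mantle at the base: d (ρ_c − ρ_w) = a (ρ_m − ρ_c).
d = a (ρ_m − ρ_c)/(ρ_c − ρ_w) = 23.98 km × 430/1760 = 5.86 km.

5.86 km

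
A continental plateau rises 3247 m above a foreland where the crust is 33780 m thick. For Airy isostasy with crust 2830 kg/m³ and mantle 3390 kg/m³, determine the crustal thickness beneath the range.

Root depth r = h ρ_c / (ρ_m − ρ_c) = 3247 m × 2830 / 560 = 16410 m.
Total thickness = T + h + r = 33780 m + 3247 m + 16410 m = 53400 m.

53400 m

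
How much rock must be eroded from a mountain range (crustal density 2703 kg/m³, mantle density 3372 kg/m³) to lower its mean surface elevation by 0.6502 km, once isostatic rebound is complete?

3.28 km

Net drop Δ = e − u = e − e ρ_c/ρ_m = e (ρ_m − ρ_c)/ρ_m.
e = Δ ρ_m/(ρ_m − ρ_c) = 0.6502 km × 3372/669 = 3.28 km.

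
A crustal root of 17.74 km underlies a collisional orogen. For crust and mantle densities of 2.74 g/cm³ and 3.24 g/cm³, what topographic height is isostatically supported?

3.24 km

Isostatic balance requires: ρ_c h = (ρ_m − ρ_c) r.
h = r (ρ_m − ρ_c) / ρ_c = 17.74 km × (3.24 − 2.74) / 2.74 = 3.24 km.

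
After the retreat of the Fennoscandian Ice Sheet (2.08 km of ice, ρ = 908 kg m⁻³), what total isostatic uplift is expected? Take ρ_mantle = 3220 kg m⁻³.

Removing the load lets mantle flow back in; uplift u satisfies ρ_ice t = ρ_m u.
u = t ρ_ice/ρ_m = 2.08 km × 908/3220 = 0.587 km.

0.587 km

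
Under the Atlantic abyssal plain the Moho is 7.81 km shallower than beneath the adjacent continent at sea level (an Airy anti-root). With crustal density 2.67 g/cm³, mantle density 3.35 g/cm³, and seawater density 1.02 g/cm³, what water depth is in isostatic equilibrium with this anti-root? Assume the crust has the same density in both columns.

3.22 km

Replacing a thickness d of crust by seawater at the top must be balanced by replacing crust with mantle at the base: d (ρ_c − ρ_w) = a (ρ_m − ρ_c).
d = a (ρ_m − ρ_c)/(ρ_c − ρ_w) = 7.81 km × 0.68/1.65 = 3.22 km.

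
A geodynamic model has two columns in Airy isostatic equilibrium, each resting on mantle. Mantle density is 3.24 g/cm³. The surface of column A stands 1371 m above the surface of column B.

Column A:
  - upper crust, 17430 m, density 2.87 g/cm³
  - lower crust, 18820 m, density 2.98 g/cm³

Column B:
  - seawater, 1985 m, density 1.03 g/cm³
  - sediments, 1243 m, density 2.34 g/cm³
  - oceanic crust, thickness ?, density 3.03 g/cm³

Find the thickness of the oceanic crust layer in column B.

Take the compensation level at the base of the deeper column (depth z_c below the surface of column A) and equate Σ ρ_i t_i down to z_c; mantle fills any gap and the z_c terms cancel.
Column A: 17430×2.87 + 18820×2.98 + (z_c − 36250)×3.24
Column B: 1371×0 + 1985×1.03 + 1243×2.34 + x×3.03 + (z_c − 1371 − 3228 − x)×3.24
The z_c×3.24 term appears on both sides and cancels. Collect the known terms of each column as K = Σ(ρt)_known − 3.24 × (depth of known layers): K_A = 106107.7 − 3.24×36250 = −11342.3; K_B = 4953.17 − 3.24×(1371 + 3228) = −9947.59.
Balance: K_A = K_B − x×(3.24 − 3.03), so x = (K_B − K_A)/(3.24 − 3.03) = 1394.71/0.21 = 6640 m.

6640 m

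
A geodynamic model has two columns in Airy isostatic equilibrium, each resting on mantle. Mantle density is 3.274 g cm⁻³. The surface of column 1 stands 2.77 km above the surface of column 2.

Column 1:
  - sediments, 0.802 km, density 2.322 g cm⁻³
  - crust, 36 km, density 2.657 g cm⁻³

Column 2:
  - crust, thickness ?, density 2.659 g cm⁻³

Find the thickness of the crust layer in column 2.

22.6 km

Take the compensation level at the base of the deeper column (depth z_c below the surface of column 1) and equate Σ ρ_i t_i down to z_c; mantle fills any gap and the z_c terms cancel.
Column 1: 0.802×2.322 + 36×2.657 + (z_c − 36.802)×3.274
Column 2: 2.77×0 + x×2.659 + (z_c − 2.77 − 0 − x)×3.274
The z_c×3.274 term appears on both sides and cancels. Collect the known terms of each column as K = Σ(ρt)_known − 3.274 × (depth of known layers): K_1 = 97.514244 − 3.274×36.802 = −22.975504; K_2 = 0 − 3.274×(2.77 + 0) = −9.06898.
Balance: K_1 = K_2 − x×(3.274 − 2.659), so x = (K_2 − K_1)/(3.274 − 2.659) = 13.9065/0.615 = 22.6 km.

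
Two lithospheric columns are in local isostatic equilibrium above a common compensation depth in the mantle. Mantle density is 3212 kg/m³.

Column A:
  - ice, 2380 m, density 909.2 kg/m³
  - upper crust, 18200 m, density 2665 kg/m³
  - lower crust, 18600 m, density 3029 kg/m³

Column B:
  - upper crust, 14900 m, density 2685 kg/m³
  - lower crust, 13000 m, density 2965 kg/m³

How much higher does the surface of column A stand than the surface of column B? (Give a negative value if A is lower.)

For any compensation level in the mantle, the mantle terms cancel and isostasy reduces to e = (Σt_A − Σt_B) − (Σ(ρt)_A − Σ(ρt)_B) / ρ_m.
Σt_A = 39180 m; Σt_B = 27900 m; Σ(ρt)_A = 107006296; Σ(ρt)_B = 78551500 (in m·kg/m³).
e = (39180 − 27900) − (107006296 − 78551500) / 3212 = 2420 m.

2420 m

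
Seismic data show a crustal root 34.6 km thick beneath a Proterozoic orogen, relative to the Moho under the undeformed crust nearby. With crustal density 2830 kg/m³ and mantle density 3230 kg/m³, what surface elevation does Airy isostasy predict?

4.89 km

By Archimedes' principle applied to the lithosphere: ρ_c h = (ρ_m − ρ_c) r.
h = r (ρ_m − ρ_c) / ρ_c = 34.6 km × (3230 − 2830) / 2830 = 4.89 km.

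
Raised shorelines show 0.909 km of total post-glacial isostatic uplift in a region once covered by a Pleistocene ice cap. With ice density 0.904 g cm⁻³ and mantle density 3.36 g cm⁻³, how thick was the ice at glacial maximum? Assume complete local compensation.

u = t ρ_ice/ρ_m → t = u ρ_m/ρ_ice = 0.909 km × 3.36/0.904 = 3.38 km.

3.38 km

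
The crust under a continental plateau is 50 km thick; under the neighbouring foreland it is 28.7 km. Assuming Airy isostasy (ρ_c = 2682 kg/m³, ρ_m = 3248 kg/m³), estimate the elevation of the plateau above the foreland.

3.71 km

Excess crust Δ = 50 km − 28.7 km = 21.3 km, split between elevation h and root r with h + r = Δ.
Airy balance ρ_c h = (ρ_m − ρ_c) r gives r = h ρ_c/(ρ_m − ρ_c), so h (1 + ρ_c/(ρ_m − ρ_c)) = Δ, i.e. h = Δ (ρ_m − ρ_c)/ρ_m.
h = 21.3 km × 566/3248 = 3.71 km.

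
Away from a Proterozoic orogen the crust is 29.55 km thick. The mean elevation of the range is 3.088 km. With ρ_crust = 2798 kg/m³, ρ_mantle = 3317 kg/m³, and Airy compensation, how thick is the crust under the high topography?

49.3 km

Root depth r = h ρ_c / (ρ_m − ρ_c) = 3.088 km × 2798 / 519 = 16.65 km.
Total thickness = T + h + r = 29.55 km + 3.088 km + 16.65 km = 49.3 km.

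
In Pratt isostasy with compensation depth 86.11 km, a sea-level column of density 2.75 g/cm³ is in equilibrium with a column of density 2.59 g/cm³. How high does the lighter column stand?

5.32 km

ρ_ref D = ρ (D + h) → h = D (ρ_ref − ρ)/ρ.
h = 86.11 km × (2.75 − 2.59)/2.59 = 5.32 km.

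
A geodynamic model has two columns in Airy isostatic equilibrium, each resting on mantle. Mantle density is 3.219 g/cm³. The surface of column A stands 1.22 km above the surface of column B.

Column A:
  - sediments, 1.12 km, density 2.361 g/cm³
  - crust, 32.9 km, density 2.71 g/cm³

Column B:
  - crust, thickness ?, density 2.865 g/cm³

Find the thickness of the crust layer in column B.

38.9 km

Take the compensation level at the base of the deeper column (depth z_c below the surface of column A) and equate Σ ρ_i t_i down to z_c; mantle fills any gap and the z_c terms cancel.
Column A: 1.12×2.361 + 32.9×2.71 + (z_c − 34.02)×3.219
Column B: 1.22×0 + x×2.865 + (z_c − 1.22 − 0 − x)×3.219
The z_c×3.219 term appears on both sides and cancels. Collect the known terms of each column as K = Σ(ρt)_known − 3.219 × (depth of known layers): K_A = 91.80332 − 3.219×34.02 = −17.70706; K_B = 0 − 3.219×(1.22 + 0) = −3.92718.
Balance: K_A = K_B − x×(3.219 − 2.865), so x = (K_B − K_A)/(3.219 − 2.865) = 13.7799/0.354 = 38.9 km.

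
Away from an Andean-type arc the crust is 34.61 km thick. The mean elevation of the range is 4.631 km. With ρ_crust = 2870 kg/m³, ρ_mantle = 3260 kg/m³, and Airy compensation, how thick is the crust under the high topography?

Root depth r = h ρ_c / (ρ_m − ρ_c) = 4.631 km × 2870 / 390 = 34.08 km.
Total thickness = T + h + r = 34.61 km + 4.631 km + 34.08 km = 73.3 km.

73.3 km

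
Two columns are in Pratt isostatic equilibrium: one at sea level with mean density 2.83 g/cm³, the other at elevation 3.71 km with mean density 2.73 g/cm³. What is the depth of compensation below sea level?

ρ_ref D = ρ (D + h) → D (ρ_ref − ρ) = ρ h.
D = ρ h/(ρ_ref − ρ) = 2.73 × 3.71 km/(2.83 − 2.73) = 101 km.

101 km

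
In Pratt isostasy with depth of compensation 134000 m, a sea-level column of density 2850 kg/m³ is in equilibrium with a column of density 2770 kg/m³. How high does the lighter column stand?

3870 m

ρ_ref D = ρ (D + h) → h = D (ρ_ref − ρ)/ρ.
h = 134000 m × (2850 − 2770)/2770 = 3870 m.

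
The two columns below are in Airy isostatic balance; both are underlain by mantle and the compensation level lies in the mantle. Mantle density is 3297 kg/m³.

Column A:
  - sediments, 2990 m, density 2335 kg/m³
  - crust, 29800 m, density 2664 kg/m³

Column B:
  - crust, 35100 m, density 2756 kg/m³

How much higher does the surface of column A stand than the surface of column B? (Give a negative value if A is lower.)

834 m

For any compensation level in the mantle, the mantle terms cancel and isostasy reduces to e = (Σt_A − Σt_B) − (Σ(ρt)_A − Σ(ρt)_B) / ρ_m.
Σt_A = 32790 m; Σt_B = 35100 m; Σ(ρt)_A = 86368850; Σ(ρt)_B = 96735600 (in m·kg/m³).
e = (32790 − 35100) − (86368850 − 96735600) / 3297 = 834 m.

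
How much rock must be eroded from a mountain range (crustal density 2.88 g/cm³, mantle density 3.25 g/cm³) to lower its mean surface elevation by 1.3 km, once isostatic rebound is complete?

Net drop Δ = e − u = e − e ρ_c/ρ_m = e (ρ_m − ρ_c)/ρ_m.
e = Δ ρ_m/(ρ_m − ρ_c) = 1.3 km × 3.25/0.37 = 11.4 km.

11.4 km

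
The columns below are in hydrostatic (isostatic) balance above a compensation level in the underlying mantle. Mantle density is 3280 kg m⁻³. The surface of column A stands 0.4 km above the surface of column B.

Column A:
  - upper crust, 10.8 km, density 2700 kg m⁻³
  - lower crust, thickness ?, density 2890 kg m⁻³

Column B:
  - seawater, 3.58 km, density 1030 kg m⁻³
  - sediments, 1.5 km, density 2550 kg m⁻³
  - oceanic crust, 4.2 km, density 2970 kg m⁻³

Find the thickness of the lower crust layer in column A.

Take the compensation level at the base of the deeper column (depth z_c below the surface of column A) and equate Σ ρ_i t_i down to z_c; mantle fills any gap and the z_c terms cancel.
Column A: 10.8×2700 + x×2890 + (z_c − 10.8 − x)×3280
Column B: 0.4×0 + 3.58×1030 + 1.5×2550 + 4.2×2970 + (z_c − 0.4 − 9.28)×3280
The z_c×3280 term appears on both sides and cancels. Collect the known terms of each column as K = Σ(ρt)_known − 3280 × (depth of known layers): K_A = 29160 − 3280×10.8 = −6264; K_B = 19986.4 − 3280×(0.4 + 9.28) = −11764.
Balance: K_A − x×(3280 − 2890) = K_B, so x = (K_A − K_B)/(3280 − 2890) = 5500/390 = 14.1 km.

14.1 km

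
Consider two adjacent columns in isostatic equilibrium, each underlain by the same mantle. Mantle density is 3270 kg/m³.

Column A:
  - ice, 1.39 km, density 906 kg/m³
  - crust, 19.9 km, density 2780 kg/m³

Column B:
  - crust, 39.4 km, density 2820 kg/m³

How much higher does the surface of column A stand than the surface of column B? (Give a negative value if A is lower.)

−1.44 km

For any compensation level in the mantle, the mantle terms cancel and isostasy reduces to e = (Σt_A − Σt_B) − (Σ(ρt)_A − Σ(ρt)_B) / ρ_m.
Σt_A = 21.29 km; Σt_B = 39.4 km; Σ(ρt)_A = 56581.34; Σ(ρt)_B = 111108 (in km·kg/m³).
e = (21.29 − 39.4) − (56581.34 − 111108) / 3270 = −1.44 km.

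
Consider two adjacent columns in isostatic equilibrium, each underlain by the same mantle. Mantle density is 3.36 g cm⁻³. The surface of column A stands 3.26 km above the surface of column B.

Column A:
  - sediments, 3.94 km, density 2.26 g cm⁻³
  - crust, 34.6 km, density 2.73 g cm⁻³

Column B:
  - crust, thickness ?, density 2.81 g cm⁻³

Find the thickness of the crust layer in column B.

27.6 km

Take the compensation level at the base of the deeper column (depth z_c below the surface of column A) and equate Σ ρ_i t_i down to z_c; mantle fills any gap and the z_c terms cancel.
Column A: 3.94×2.26 + 34.6×2.73 + (z_c − 38.54)×3.36
Column B: 3.26×0 + x×2.81 + (z_c − 3.26 − 0 − x)×3.36
The z_c×3.36 term appears on both sides and cancels. Collect the known terms of each column as K = Σ(ρt)_known − 3.36 × (depth of known layers): K_A = 103.3624 − 3.36×38.54 = −26.132; K_B = 0 − 3.36×(3.26 + 0) = −10.9536.
Balance: K_A = K_B − x×(3.36 − 2.81), so x = (K_B − K_A)/(3.36 − 2.81) = 15.1784/0.55 = 27.6 km.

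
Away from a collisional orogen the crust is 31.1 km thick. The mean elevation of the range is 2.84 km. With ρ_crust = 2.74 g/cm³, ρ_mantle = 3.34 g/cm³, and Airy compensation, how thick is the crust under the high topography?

46.9 km

Root depth r = h ρ_c / (ρ_m − ρ_c) = 2.84 km × 2.74 / 0.6 = 12.97 km.
Total thickness = T + h + r = 31.1 km + 2.84 km + 12.97 km = 46.9 km.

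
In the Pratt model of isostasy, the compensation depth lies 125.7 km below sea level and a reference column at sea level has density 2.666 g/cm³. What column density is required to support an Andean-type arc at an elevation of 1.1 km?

2.64 g/cm³

Pratt balance: ρ_ref D = ρ (D + h).
ρ = ρ_ref D/(D + h) = 2.666 × 125.7 km/(125.7 km + 1.1 km) = 2.64 g/cm³.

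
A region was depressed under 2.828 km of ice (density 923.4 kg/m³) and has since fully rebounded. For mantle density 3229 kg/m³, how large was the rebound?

Removing the load lets mantle flow back in; uplift u satisfies ρ_ice t = ρ_m u.
u = t ρ_ice/ρ_m = 2.828 km × 923.4/3229 = 0.809 km.

0.809 km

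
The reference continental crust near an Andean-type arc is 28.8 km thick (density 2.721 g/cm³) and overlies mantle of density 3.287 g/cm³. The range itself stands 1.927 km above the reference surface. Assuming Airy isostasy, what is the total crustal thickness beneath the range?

Root depth r = h ρ_c / (ρ_m − ρ_c) = 1.927 km × 2.721 / 0.566 = 9.264 km.
Total thickness = T + h + r = 28.8 km + 1.927 km + 9.264 km = 40 km.

40 km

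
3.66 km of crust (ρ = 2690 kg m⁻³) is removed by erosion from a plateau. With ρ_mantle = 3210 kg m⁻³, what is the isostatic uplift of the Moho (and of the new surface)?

Unloading: uplift u = e ρ_c/ρ_m = 3.66 km × 2690/3210 = 3.07 km.

3.07 km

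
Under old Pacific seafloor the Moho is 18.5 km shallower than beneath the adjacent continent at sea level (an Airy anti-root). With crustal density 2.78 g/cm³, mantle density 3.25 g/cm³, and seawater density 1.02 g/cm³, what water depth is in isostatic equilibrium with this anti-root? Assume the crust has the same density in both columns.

Replacing a thickness d of crust by seawater at the top must be balanced by replacing crust with mantle at the base: d (ρ_c − ρ_w) = a (ρ_m − ρ_c).
d = a (ρ_m − ρ_c)/(ρ_c − ρ_w) = 18.5 km × 0.47/1.76 = 4.94 km.

4.94 km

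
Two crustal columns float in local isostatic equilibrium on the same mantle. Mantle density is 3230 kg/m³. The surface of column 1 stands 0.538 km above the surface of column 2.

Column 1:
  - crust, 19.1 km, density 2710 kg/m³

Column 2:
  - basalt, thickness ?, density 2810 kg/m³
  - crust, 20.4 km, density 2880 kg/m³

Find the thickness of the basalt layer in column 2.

2.51 km

Take the compensation level at the base of the deeper column (depth z_c below the surface of column 1) and equate Σ ρ_i t_i down to z_c; mantle fills any gap and the z_c terms cancel.
Column 1: 19.1×2710 + (z_c − 19.1)×3230
Column 2: 0.538×0 + x×2810 + 20.4×2880 + (z_c − 0.538 − 20.4 − x)×3230
The z_c×3230 term appears on both sides and cancels. Collect the known terms of each column as K = Σ(ρt)_known − 3230 × (depth of known layers): K_1 = 51761 − 3230×19.1 = −9932; K_2 = 58752 − 3230×(0.538 + 20.4) = −8877.74.
Balance: K_1 = K_2 − x×(3230 − 2810), so x = (K_2 − K_1)/(3230 − 2810) = 1054.26/420 = 2.51 km.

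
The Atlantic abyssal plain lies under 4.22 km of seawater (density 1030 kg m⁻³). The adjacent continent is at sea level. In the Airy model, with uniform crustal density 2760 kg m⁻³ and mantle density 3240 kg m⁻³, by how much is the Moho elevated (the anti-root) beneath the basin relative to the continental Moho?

By Archimedes' principle applied to the lithosphere: replacing crust with seawater at the top is compensated by replacing crust with mantle at the base: d (ρ_c − ρ_w) = a (ρ_m − ρ_c).
a = d (ρ_c − ρ_w)/(ρ_m − ρ_c) = 4.22 km × 1730/480 = 15.2 km.

15.2 km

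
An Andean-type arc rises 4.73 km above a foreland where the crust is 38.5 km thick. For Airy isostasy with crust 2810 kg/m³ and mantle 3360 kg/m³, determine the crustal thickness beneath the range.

Root depth r = h ρ_c / (ρ_m − ρ_c) = 4.73 km × 2810 / 550 = 24.17 km.
Total thickness = T + h + r = 38.5 km + 4.73 km + 24.17 km = 67.4 km.

67.4 km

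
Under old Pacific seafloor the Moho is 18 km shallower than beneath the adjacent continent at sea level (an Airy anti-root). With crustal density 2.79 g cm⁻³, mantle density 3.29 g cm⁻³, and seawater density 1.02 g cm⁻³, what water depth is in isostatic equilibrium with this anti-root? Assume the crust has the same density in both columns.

5.08 km

Replacing a thickness d of crust by seawater at the top must be balanced by replacing crust with mantle at the base: d (ρ_c − ρ_w) = a (ρ_m − ρ_c).
d = a (ρ_m − ρ_c)/(ρ_c − ρ_w) = 18 km × 0.5/1.77 = 5.08 km.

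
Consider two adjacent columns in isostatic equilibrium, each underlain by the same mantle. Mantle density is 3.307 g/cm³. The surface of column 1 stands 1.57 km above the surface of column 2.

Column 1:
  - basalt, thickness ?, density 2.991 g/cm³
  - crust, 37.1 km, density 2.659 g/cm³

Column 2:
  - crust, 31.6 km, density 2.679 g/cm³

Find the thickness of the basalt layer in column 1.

3.15 km

Take the compensation level at the base of the deeper column (depth z_c below the surface of column 1) and equate Σ ρ_i t_i down to z_c; mantle fills any gap and the z_c terms cancel.
Column 1: x×2.991 + 37.1×2.659 + (z_c − 37.1 − x)×3.307
Column 2: 1.57×0 + 31.6×2.679 + (z_c − 1.57 − 31.6)×3.307
The z_c×3.307 term appears on both sides and cancels. Collect the known terms of each column as K = Σ(ρt)_known − 3.307 × (depth of known layers): K_1 = 98.6489 − 3.307×37.1 = −24.0408; K_2 = 84.6564 − 3.307×(1.57 + 31.6) = −25.03679.
Balance: K_1 − x×(3.307 − 2.991) = K_2, so x = (K_1 − K_2)/(3.307 − 2.991) = 0.99599/0.316 = 3.15 km.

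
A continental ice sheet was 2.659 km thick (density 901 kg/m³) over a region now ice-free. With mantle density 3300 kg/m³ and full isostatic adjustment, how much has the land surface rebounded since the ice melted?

0.726 km

Removing the load lets mantle flow back in; uplift u satisfies ρ_ice t = ρ_m u.
u = t ρ_ice/ρ_m = 2.659 km × 901/3300 = 0.726 km.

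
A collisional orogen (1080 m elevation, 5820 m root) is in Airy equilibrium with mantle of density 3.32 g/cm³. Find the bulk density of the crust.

ρ_c h = (ρ_m − ρ_c) r → ρ_c (h + r) = ρ_m r → ρ_c = ρ_m r / (h + r).
ρ_c = 3.32 × 5820 m / (1080 m + 5820 m) = 2.8 g/cm³.

2.8 g/cm³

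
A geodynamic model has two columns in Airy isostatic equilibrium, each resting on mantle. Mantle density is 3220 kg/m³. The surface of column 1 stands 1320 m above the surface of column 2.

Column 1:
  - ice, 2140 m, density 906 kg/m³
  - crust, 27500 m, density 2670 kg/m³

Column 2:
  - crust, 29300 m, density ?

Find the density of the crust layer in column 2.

2680 kg/m³

Take the compensation level at the base of the deeper column (depth z_c below the surface of column 1) and equate Σ ρ_i t_i down to z_c; mantle fills any gap and the z_c terms cancel.
Column 1: 2140×906 + 27500×2670 + (z_c − 29640)×3220
Column 2: 1320×0 + 29300×ρ + (z_c − 1320 − 29300)×3220
The z_c×3220 term appears on both sides and cancels. Collect the known terms of each column as K = Σ(ρt)_known − 3220 × (depth of known layers): K_1 = 75363840 − 3220×29640 = −20076960; K_2 = 0 − 3220×(1320 + 29300) = −98596400.
Balance: K_1 = K_2 + 29300×ρ, so ρ = (K_1 − K_2)/29300 = 78519400/29300 = 2680 kg/m³.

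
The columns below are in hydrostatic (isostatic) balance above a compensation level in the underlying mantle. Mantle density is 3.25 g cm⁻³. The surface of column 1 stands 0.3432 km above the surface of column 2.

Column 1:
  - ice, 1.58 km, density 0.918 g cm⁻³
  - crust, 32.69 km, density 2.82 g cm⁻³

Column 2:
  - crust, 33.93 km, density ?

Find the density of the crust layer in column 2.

2.76 g cm⁻³

Take the compensation level at the base of the deeper column (depth z_c below the surface of column 1) and equate Σ ρ_i t_i down to z_c; mantle fills any gap and the z_c terms cancel.
Column 1: 1.58×0.918 + 32.69×2.82 + (z_c − 34.27)×3.25
Column 2: 0.3432×0 + 33.93×ρ + (z_c − 0.3432 − 33.93)×3.25
The z_c×3.25 term appears on both sides and cancels. Collect the known terms of each column as K = Σ(ρt)_known − 3.25 × (depth of known layers): K_1 = 93.63624 − 3.25×34.27 = −17.74126; K_2 = 0 − 3.25×(0.3432 + 33.93) = −111.3879.
Balance: K_1 = K_2 + 33.93×ρ, so ρ = (K_1 − K_2)/33.93 = 93.6466/33.93 = 2.76 g cm⁻³.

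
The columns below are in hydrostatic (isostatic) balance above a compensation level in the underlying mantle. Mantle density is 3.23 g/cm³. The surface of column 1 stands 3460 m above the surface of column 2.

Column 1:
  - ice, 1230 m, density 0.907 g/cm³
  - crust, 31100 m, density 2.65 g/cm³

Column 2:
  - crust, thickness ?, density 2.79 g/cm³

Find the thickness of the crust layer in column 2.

22100 m

Take the compensation level at the base of the deeper column (depth z_c below the surface of column 1) and equate Σ ρ_i t_i down to z_c; mantle fills any gap and the z_c terms cancel.
Column 1: 1230×0.907 + 31100×2.65 + (z_c − 32330)×3.23
Column 2: 3460×0 + x×2.79 + (z_c − 3460 − 0 − x)×3.23
The z_c×3.23 term appears on both sides and cancels. Collect the known terms of each column as K = Σ(ρt)_known − 3.23 × (depth of known layers): K_1 = 83530.61 − 3.23×32330 = −20895.29; K_2 = 0 − 3.23×(3460 + 0) = −11175.8.
Balance: K_1 = K_2 − x×(3.23 − 2.79), so x = (K_2 − K_1)/(3.23 − 2.79) = 9719.49/0.44 = 22100 m.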